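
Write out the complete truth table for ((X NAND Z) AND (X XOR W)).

W | X | Z | Output
------------------
0 | 0 | 0 | 0
0 | 0 | 1 | 0
0 | 1 | 0 | 1
0 | 1 | 1 | 0
1 | 0 | 0 | 1
1 | 0 | 1 | 1
1 | 1 | 0 | 0
1 | 1 | 1 | 0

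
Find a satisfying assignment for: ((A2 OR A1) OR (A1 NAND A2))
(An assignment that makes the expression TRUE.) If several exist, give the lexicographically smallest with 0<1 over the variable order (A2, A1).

A2=0, A1=0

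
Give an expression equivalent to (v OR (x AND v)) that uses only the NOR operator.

((v NOR ((x NOR x) NOR (v NOR v))) NOR (v NOR ((x NOR x) NOR (v NOR v))))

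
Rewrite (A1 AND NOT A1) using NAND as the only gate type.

((A1 NAND (A1 NAND A1)) NAND (A1 NAND (A1 NAND A1)))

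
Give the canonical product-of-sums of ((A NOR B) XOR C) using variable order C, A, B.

ΠM(1, 2, 3, 4) = (C OR A OR NOT B) AND (C OR NOT A OR B) AND (C OR NOT A OR NOT B) AND (NOT C OR A OR B)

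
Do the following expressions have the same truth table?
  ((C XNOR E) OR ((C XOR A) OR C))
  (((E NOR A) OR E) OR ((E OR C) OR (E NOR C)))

No. Counterexample: with A=0, C=0, E=1, Expression 1 = 0 but Expression 2 = 1.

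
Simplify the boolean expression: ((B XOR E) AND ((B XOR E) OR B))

By absorption (E AND (E OR v) = E):
= (B XOR E)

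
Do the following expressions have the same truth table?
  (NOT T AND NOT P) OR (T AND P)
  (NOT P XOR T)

Yes, they are equivalent — the two output columns agree on all 4 assignments:
T | P | Expression 1 | Expression 2
-----------------------------------
0 | 0 | 1 | 1
0 | 1 | 0 | 0
1 | 0 | 0 | 0
1 | 1 | 1 | 1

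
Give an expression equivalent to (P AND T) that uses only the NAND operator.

((P NAND T) NAND (P NAND T))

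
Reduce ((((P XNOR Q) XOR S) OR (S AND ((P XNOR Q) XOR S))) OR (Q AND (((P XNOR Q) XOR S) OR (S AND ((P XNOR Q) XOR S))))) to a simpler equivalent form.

By absorption (E OR (E AND v) = E) then absorption (E OR (E AND v) = E):
= ((P XNOR Q) XOR S)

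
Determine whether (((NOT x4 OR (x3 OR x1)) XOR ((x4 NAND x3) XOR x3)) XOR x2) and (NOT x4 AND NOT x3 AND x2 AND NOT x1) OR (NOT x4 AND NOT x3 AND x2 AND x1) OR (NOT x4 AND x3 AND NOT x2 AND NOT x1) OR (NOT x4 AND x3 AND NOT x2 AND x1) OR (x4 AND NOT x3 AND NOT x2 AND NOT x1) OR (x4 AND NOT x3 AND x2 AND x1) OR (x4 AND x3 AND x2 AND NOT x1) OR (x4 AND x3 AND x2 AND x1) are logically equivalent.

Yes, they are equivalent — the two output columns agree on all 16 assignments:
x4 | x3 | x2 | x1 | Expression 1 | Expression 2
-----------------------------------------------
0 | 0 | 0 | 0 | 0 | 0
0 | 0 | 0 | 1 | 0 | 0
0 | 0 | 1 | 0 | 1 | 1
0 | 0 | 1 | 1 | 1 | 1
0 | 1 | 0 | 0 | 1 | 1
0 | 1 | 0 | 1 | 1 | 1
0 | 1 | 1 | 0 | 0 | 0
0 | 1 | 1 | 1 | 0 | 0
1 | 0 | 0 | 0 | 1 | 1
1 | 0 | 0 | 1 | 0 | 0
1 | 0 | 1 | 0 | 0 | 0
1 | 0 | 1 | 1 | 1 | 1
1 | 1 | 0 | 0 | 0 | 0
1 | 1 | 0 | 1 | 0 | 0
1 | 1 | 1 | 0 | 1 | 1
1 | 1 | 1 | 1 | 1 | 1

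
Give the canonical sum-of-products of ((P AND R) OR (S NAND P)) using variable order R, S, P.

Σm(0, 1, 2, 4, 5, 6, 7) = (NOT R AND NOT S AND NOT P) OR (NOT R AND NOT S AND P) OR (NOT R AND S AND NOT P) OR (R AND NOT S AND NOT P) OR (R AND NOT S AND P) OR (R AND S AND NOT P) OR (R AND S AND P)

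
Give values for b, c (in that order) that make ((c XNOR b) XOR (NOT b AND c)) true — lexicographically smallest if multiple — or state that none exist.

b=0, c=0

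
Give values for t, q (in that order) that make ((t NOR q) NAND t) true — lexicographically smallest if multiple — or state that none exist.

t=0, q=0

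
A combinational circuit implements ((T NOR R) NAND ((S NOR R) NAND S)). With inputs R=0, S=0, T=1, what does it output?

Substituting: ((1 NOR 0) NAND ((0 NOR 0) NAND 0))
= 1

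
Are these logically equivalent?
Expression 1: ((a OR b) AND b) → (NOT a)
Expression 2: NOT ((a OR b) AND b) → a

No, Inverse is not equivalent to original (counterexample: d=0, b=0, a=0)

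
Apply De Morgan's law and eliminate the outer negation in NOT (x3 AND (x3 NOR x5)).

NOT x3 OR NOT (x3 NOR x5)
De Morgan's: NOT(AND of terms) = OR of negations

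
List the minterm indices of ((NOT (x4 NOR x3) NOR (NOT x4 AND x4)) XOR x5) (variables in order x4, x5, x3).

Σm(0, 3, 6, 7) = (NOT x4 AND NOT x5 AND NOT x3) OR (NOT x4 AND x5 AND x3) OR (x4 AND x5 AND NOT x3) OR (x4 AND x5 AND x3)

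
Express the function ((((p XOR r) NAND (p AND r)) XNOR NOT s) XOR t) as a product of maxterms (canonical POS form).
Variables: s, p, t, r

ΠM(2, 3, 6, 7, 8, 9, 12, 13) = (s OR p OR NOT t OR r) AND (s OR p OR NOT t OR NOT r) AND (s OR NOT p OR NOT t OR r) AND (s OR NOT p OR NOT t OR NOT r) AND (NOT s OR p OR t OR r) AND (NOT s OR p OR t OR NOT r) AND (NOT s OR NOT p OR t OR r) AND (NOT s OR NOT p OR t OR NOT r)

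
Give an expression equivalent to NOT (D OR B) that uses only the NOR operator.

(((D NOR B) NOR (D NOR B)) NOR ((D NOR B) NOR (D NOR B)))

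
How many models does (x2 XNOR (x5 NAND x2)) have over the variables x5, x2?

Satisfying assignments: (0,1)
Count: 1 out of 4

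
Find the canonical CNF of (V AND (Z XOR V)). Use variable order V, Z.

(V OR Z) AND (V OR NOT Z) AND (NOT V OR NOT Z)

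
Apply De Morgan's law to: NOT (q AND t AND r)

NOT q OR NOT t OR NOT r
De Morgan's: NOT(AND of terms) = OR of negations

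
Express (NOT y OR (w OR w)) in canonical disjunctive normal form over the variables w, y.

(NOT w AND NOT y) OR (w AND NOT y) OR (w AND y)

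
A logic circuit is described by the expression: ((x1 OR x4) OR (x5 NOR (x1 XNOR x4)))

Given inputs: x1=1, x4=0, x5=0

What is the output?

Substituting: ((1 OR 0) OR (0 NOR (1 XNOR 0)))
= 1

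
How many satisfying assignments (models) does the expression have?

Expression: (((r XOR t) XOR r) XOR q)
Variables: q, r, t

Satisfying assignments: (0,0,1), (0,1,1), (1,0,0), (1,1,0)
Count: 4 out of 8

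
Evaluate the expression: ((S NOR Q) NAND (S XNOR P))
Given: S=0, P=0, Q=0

Substituting: ((0 NOR 0) NAND (0 XNOR 0))
= 0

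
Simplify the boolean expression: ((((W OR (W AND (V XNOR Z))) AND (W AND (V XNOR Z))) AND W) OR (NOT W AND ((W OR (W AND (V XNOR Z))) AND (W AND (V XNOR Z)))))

By distribution ((E AND v) OR (E AND NOT v) = E) then absorption (E AND (E OR v) = E):
= (W AND (V XNOR Z))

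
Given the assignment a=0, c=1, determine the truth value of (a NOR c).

Substituting: (0 NOR 1)
= 0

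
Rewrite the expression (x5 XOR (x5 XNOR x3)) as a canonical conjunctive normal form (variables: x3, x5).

(NOT x3 OR x5) AND (NOT x3 OR NOT x5)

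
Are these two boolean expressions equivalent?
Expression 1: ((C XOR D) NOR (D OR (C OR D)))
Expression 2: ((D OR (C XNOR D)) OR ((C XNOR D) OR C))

No. Counterexample: with C=0, D=1, Expression 1 = 0 but Expression 2 = 1.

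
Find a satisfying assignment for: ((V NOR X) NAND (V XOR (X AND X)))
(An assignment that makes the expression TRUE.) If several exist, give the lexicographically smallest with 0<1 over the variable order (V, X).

V=0, X=0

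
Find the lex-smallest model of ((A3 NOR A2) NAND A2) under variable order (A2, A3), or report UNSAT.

A2=0, A3=0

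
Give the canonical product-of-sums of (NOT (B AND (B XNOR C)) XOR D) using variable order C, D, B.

ΠM(2, 3, 5, 6) = (C OR NOT D OR B) AND (C OR NOT D OR NOT B) AND (NOT C OR D OR NOT B) AND (NOT C OR NOT D OR B)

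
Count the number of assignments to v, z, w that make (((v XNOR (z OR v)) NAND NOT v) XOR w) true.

Satisfying assignments: (0,0,1), (0,1,0), (1,0,0), (1,1,0)
Count: 4 out of 8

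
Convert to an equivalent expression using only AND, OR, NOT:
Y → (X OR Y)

NOT Y OR (X OR Y)
(Implication elimination: A → B = NOT A OR B)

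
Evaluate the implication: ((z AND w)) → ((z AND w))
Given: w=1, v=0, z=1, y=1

Antecedent ((z AND w)) = 1; consequent ((z AND w)) = 1.
1 → 1 = 1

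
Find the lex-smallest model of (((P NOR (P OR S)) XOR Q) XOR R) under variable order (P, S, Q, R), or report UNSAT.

P=0, S=0, Q=0, R=0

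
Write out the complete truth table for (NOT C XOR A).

A | C | Output
--------------
0 | 0 | 1
0 | 1 | 0
1 | 0 | 0
1 | 1 | 1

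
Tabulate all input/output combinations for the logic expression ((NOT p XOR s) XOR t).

s | t | p | Output
------------------
0 | 0 | 0 | 1
0 | 0 | 1 | 0
0 | 1 | 0 | 0
0 | 1 | 1 | 1
1 | 0 | 0 | 0
1 | 0 | 1 | 1
1 | 1 | 0 | 1
1 | 1 | 1 | 0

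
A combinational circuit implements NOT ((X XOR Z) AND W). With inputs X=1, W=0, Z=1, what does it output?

Substituting: NOT ((1 XOR 1) AND 0)
= 1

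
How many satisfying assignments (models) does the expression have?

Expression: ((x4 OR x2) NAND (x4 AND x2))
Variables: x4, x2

Satisfying assignments: (0,0), (0,1), (1,0)
Count: 3 out of 4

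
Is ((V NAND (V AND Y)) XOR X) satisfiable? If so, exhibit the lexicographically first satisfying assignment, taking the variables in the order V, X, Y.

V=0, X=0, Y=0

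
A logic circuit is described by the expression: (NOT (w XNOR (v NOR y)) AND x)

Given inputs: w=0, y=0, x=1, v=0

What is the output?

Substituting: (NOT (0 XNOR (0 NOR 0)) AND 1)
= 1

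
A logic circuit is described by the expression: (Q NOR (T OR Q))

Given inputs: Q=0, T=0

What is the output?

Substituting: (0 NOR (0 OR 0))
= 1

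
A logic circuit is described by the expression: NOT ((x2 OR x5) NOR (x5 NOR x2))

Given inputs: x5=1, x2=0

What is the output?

Substituting: NOT ((0 OR 1) NOR (1 NOR 0))
= 1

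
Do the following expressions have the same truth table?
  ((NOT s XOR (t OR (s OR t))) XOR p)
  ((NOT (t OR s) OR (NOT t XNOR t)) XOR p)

No. Counterexample: with p=0, t=0, s=1, Expression 1 = 1 but Expression 2 = 0.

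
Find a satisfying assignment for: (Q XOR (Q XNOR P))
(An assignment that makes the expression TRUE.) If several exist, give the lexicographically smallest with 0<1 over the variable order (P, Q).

P=0, Q=0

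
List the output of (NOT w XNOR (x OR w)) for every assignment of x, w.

x | w | Output
--------------
0 | 0 | 0
0 | 1 | 0
1 | 0 | 1
1 | 1 | 0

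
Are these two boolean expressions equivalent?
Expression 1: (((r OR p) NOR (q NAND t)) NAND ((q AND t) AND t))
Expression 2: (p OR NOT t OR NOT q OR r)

Yes, they are equivalent — the two output columns agree on all 16 assignments:
p | t | q | r | Expression 1 | Expression 2
-------------------------------------------
0 | 0 | 0 | 0 | 1 | 1
0 | 0 | 0 | 1 | 1 | 1
0 | 0 | 1 | 0 | 1 | 1
0 | 0 | 1 | 1 | 1 | 1
0 | 1 | 0 | 0 | 1 | 1
0 | 1 | 0 | 1 | 1 | 1
0 | 1 | 1 | 0 | 0 | 0
0 | 1 | 1 | 1 | 1 | 1
1 | 0 | 0 | 0 | 1 | 1
1 | 0 | 0 | 1 | 1 | 1
1 | 0 | 1 | 0 | 1 | 1
1 | 0 | 1 | 1 | 1 | 1
1 | 1 | 0 | 0 | 1 | 1
1 | 1 | 0 | 1 | 1 | 1
1 | 1 | 1 | 0 | 1 | 1
1 | 1 | 1 | 1 | 1 | 1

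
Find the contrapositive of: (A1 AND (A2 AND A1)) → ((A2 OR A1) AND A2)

Contrapositive: NOT ((A2 OR A1) AND A2) → NOT (A1 AND (A2 AND A1))
Note: A statement and its contrapositive are logically equivalent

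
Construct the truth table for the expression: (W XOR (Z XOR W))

W | Z | Output
--------------
0 | 0 | 0
0 | 1 | 1
1 | 0 | 0
1 | 1 | 1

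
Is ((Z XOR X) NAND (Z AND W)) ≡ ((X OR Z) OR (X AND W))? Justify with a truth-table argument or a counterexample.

No. Counterexample: with W=0, Z=0, X=0, Expression 1 = 1 but Expression 2 = 0.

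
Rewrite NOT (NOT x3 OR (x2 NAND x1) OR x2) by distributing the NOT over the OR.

x3 AND NOT (x2 NAND x1) AND NOT x2
De Morgan's: NOT(OR of terms) = AND of negations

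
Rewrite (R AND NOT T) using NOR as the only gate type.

((R NOR R) NOR ((T NOR T) NOR (T NOR T)))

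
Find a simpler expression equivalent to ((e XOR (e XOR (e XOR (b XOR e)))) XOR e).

By XOR self-cancellation ((E XOR v) XOR v = E) then XOR self-cancellation ((E XOR v) XOR v = E):
= (b XOR e)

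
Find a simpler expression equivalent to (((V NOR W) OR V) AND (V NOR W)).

By absorption (E AND (E OR v) = E):
= (V NOR W)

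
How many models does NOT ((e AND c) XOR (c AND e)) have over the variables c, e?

Satisfying assignments: (0,0), (0,1), (1,0), (1,1)
Count: 4 out of 4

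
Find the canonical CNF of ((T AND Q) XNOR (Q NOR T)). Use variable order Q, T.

(Q OR T) AND (NOT Q OR NOT T)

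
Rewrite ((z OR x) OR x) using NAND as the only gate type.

((((z NAND z) NAND (x NAND x)) NAND ((z NAND z) NAND (x NAND x))) NAND (x NAND x))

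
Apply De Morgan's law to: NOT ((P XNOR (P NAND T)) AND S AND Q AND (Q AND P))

NOT (P XNOR (P NAND T)) OR NOT S OR NOT Q OR NOT (Q AND P)
De Morgan's: NOT(AND of terms) = OR of negations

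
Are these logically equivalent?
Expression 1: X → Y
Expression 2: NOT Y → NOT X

Yes, Contrapositive is always equivalent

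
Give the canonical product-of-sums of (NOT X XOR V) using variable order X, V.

ΠM(1, 2) = (X OR NOT V) AND (NOT X OR V)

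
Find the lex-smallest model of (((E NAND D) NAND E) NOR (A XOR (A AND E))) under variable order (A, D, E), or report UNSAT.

A=0, D=0, E=1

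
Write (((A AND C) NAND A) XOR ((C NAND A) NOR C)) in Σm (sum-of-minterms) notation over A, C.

Σm(0, 1, 2) = (NOT A AND NOT C) OR (NOT A AND C) OR (A AND NOT C)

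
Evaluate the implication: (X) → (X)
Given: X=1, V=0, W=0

Antecedent (X) = 1; consequent (X) = 1.
1 → 1 = 1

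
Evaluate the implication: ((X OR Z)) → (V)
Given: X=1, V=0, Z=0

Antecedent ((X OR Z)) = 1; consequent (V) = 0.
1 → 0 = 0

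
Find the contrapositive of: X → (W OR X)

Contrapositive: NOT (W OR X) → NOT X
Note: A statement and its contrapositive are logically equivalent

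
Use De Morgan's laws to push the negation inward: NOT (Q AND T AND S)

NOT Q OR NOT T OR NOT S
De Morgan's: NOT(AND of terms) = OR of negations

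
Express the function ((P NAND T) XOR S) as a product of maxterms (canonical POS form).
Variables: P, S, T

ΠM(2, 3, 5, 6) = (P OR NOT S OR T) AND (P OR NOT S OR NOT T) AND (NOT P OR S OR NOT T) AND (NOT P OR NOT S OR T)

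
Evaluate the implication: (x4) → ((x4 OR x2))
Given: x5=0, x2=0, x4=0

Antecedent (x4) = 0; consequent ((x4 OR x2)) = 0.
0 → 0 = 1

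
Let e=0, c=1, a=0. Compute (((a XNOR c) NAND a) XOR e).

Substituting: (((0 XNOR 1) NAND 0) XOR 0)
= 1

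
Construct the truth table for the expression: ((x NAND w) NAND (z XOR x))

z | x | w | Output
------------------
0 | 0 | 0 | 1
0 | 0 | 1 | 1
0 | 1 | 0 | 0
0 | 1 | 1 | 1
1 | 0 | 0 | 0
1 | 0 | 1 | 0
1 | 1 | 0 | 1
1 | 1 | 1 | 1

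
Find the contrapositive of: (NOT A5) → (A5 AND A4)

Contrapositive: NOT (A5 AND A4) → A5
Note: A statement and its contrapositive are logically equivalent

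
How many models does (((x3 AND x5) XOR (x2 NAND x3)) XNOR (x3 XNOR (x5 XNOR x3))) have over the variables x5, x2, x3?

Satisfying assignments: (0,1,1), (1,0,0), (1,1,0), (1,1,1)
Count: 4 out of 8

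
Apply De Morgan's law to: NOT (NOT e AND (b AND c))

e OR NOT (b AND c)
De Morgan's: NOT(AND of terms) = OR of negations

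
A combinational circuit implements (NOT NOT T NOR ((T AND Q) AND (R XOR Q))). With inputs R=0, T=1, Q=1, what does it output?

Substituting: (NOT NOT 1 NOR ((1 AND 1) AND (0 XOR 1)))
= 0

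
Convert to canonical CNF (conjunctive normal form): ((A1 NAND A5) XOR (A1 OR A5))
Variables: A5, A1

(A5 OR NOT A1) AND (NOT A5 OR A1)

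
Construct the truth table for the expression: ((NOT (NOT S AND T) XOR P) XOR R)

P | T | R | S | Output
----------------------
0 | 0 | 0 | 0 | 1
0 | 0 | 0 | 1 | 1
0 | 0 | 1 | 0 | 0
0 | 0 | 1 | 1 | 0
0 | 1 | 0 | 0 | 0
0 | 1 | 0 | 1 | 1
0 | 1 | 1 | 0 | 1
0 | 1 | 1 | 1 | 0
1 | 0 | 0 | 0 | 0
1 | 0 | 0 | 1 | 0
1 | 0 | 1 | 0 | 1
1 | 0 | 1 | 1 | 1
1 | 1 | 0 | 0 | 1
1 | 1 | 0 | 1 | 0
1 | 1 | 1 | 0 | 0
1 | 1 | 1 | 1 | 1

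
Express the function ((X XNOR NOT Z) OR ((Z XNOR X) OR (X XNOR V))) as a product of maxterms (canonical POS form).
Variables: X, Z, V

ΠM() = TRUE (no maxterms)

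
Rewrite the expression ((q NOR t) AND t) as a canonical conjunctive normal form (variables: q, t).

(q OR t) AND (q OR NOT t) AND (NOT q OR t) AND (NOT q OR NOT t)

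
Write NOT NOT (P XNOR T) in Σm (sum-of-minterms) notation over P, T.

Σm(0, 3) = (NOT P AND NOT T) OR (P AND T)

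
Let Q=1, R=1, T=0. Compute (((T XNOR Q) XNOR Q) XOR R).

Substituting: (((0 XNOR 1) XNOR 1) XOR 1)
= 1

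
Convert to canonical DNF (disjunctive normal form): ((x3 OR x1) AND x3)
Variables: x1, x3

(NOT x1 AND x3) OR (x1 AND x3)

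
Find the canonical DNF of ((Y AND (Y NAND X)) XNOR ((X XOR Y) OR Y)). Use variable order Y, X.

(NOT Y AND NOT X) OR (Y AND NOT X)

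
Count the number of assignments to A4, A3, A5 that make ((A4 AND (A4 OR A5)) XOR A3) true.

Satisfying assignments: (0,1,0), (0,1,1), (1,0,0), (1,0,1)
Count: 4 out of 8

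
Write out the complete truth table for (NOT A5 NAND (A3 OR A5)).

A3 | A5 | Output
----------------
0 | 0 | 1
0 | 1 | 1
1 | 0 | 0
1 | 1 | 1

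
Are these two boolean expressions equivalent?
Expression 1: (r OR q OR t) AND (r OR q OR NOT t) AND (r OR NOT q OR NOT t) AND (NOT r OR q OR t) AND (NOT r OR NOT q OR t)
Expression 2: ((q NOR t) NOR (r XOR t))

Yes, they are equivalent — the two output columns agree on all 8 assignments:
r | q | t | Expression 1 | Expression 2
---------------------------------------
0 | 0 | 0 | 0 | 0
0 | 0 | 1 | 0 | 0
0 | 1 | 0 | 1 | 1
0 | 1 | 1 | 0 | 0
1 | 0 | 0 | 0 | 0
1 | 0 | 1 | 1 | 1
1 | 1 | 0 | 0 | 0
1 | 1 | 1 | 1 | 1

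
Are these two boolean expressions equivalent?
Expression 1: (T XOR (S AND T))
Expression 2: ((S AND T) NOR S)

No. Counterexample: with T=0, S=0, Expression 1 = 0 but Expression 2 = 1.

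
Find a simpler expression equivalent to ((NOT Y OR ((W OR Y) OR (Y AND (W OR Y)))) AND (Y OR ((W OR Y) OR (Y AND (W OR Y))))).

By distribution ((E OR v) AND (E OR NOT v) = E) then absorption (E OR (E AND v) = E):
= (W OR Y)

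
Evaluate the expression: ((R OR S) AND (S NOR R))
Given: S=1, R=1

Substituting: ((1 OR 1) AND (1 NOR 1))
= 0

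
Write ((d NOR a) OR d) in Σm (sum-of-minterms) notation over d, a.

Σm(0, 2, 3) = (NOT d AND NOT a) OR (d AND NOT a) OR (d AND a)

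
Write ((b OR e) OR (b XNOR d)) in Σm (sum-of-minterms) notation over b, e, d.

Σm(0, 2, 3, 4, 5, 6, 7) = (NOT b AND NOT e AND NOT d) OR (NOT b AND e AND NOT d) OR (NOT b AND e AND d) OR (b AND NOT e AND NOT d) OR (b AND NOT e AND d) OR (b AND e AND NOT d) OR (b AND e AND d)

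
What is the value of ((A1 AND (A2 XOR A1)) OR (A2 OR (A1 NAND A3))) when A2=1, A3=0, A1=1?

Substituting: ((1 AND (1 XOR 1)) OR (1 OR (1 NAND 0)))
= 1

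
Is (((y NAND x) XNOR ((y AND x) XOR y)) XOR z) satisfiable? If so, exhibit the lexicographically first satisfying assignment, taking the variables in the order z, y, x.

z=0, y=1, x=0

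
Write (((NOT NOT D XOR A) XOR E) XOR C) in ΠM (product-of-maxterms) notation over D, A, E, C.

ΠM(0, 3, 5, 6, 9, 10, 12, 15) = (D OR A OR E OR C) AND (D OR A OR NOT E OR NOT C) AND (D OR NOT A OR E OR NOT C) AND (D OR NOT A OR NOT E OR C) AND (NOT D OR A OR E OR NOT C) AND (NOT D OR A OR NOT E OR C) AND (NOT D OR NOT A OR E OR C) AND (NOT D OR NOT A OR NOT E OR NOT C)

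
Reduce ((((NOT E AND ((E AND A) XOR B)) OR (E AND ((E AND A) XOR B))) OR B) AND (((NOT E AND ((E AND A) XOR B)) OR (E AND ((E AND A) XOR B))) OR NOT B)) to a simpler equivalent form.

By distribution ((E OR v) AND (E OR NOT v) = E) then distribution ((E AND v) OR (E AND NOT v) = E):
= ((E AND A) XOR B)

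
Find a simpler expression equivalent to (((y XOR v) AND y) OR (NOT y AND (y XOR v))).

By distribution ((E AND v) OR (E AND NOT v) = E):
= (y XOR v)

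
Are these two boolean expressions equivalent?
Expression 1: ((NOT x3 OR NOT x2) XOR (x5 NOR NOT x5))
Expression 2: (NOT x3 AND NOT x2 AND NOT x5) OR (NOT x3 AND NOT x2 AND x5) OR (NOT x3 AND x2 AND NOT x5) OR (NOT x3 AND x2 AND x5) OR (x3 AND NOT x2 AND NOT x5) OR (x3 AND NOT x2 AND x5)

Yes, they are equivalent — the two output columns agree on all 8 assignments:
x3 | x2 | x5 | Expression 1 | Expression 2
------------------------------------------
0 | 0 | 0 | 1 | 1
0 | 0 | 1 | 1 | 1
0 | 1 | 0 | 1 | 1
0 | 1 | 1 | 1 | 1
1 | 0 | 0 | 1 | 1
1 | 0 | 1 | 1 | 1
1 | 1 | 0 | 0 | 0
1 | 1 | 1 | 0 | 0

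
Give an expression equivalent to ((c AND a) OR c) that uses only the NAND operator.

((((c NAND a) NAND (c NAND a)) NAND ((c NAND a) NAND (c NAND a))) NAND (c NAND c))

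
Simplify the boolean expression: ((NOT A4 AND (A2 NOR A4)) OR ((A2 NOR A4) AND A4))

By distribution ((E AND v) OR (E AND NOT v) = E):
= (A2 NOR A4)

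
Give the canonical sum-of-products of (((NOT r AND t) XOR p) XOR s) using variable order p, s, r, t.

Σm(1, 4, 6, 7, 8, 10, 11, 13) = (NOT p AND NOT s AND NOT r AND t) OR (NOT p AND s AND NOT r AND NOT t) OR (NOT p AND s AND r AND NOT t) OR (NOT p AND s AND r AND t) OR (p AND NOT s AND NOT r AND NOT t) OR (p AND NOT s AND r AND NOT t) OR (p AND NOT s AND r AND t) OR (p AND s AND NOT r AND t)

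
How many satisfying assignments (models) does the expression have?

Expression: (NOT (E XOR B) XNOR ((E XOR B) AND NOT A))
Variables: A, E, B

Satisfying assignments: (1,0,1), (1,1,0)
Count: 2 out of 8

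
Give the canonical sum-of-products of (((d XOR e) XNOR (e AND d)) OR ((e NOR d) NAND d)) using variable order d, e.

Σm(0, 1, 2, 3) = (NOT d AND NOT e) OR (NOT d AND e) OR (d AND NOT e) OR (d AND e)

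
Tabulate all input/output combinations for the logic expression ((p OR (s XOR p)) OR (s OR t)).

s | p | t | Output
------------------
0 | 0 | 0 | 0
0 | 0 | 1 | 1
0 | 1 | 0 | 1
0 | 1 | 1 | 1
1 | 0 | 0 | 1
1 | 0 | 1 | 1
1 | 1 | 0 | 1
1 | 1 | 1 | 1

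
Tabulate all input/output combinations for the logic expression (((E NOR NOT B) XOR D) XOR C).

E | D | B | C | Output
----------------------
0 | 0 | 0 | 0 | 0
0 | 0 | 0 | 1 | 1
0 | 0 | 1 | 0 | 1
0 | 0 | 1 | 1 | 0
0 | 1 | 0 | 0 | 1
0 | 1 | 0 | 1 | 0
0 | 1 | 1 | 0 | 0
0 | 1 | 1 | 1 | 1
1 | 0 | 0 | 0 | 0
1 | 0 | 0 | 1 | 1
1 | 0 | 1 | 0 | 0
1 | 0 | 1 | 1 | 1
1 | 1 | 0 | 0 | 1
1 | 1 | 0 | 1 | 0
1 | 1 | 1 | 0 | 1
1 | 1 | 1 | 1 | 0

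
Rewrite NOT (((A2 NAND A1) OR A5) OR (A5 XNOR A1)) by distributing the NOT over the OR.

NOT ((A2 NAND A1) OR A5) AND NOT (A5 XNOR A1)
De Morgan's: NOT(OR of terms) = AND of negations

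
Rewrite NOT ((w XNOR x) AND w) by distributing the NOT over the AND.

NOT (w XNOR x) OR NOT w
De Morgan's: NOT(AND of terms) = OR of negations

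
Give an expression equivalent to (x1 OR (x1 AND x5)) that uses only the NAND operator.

((x1 NAND x1) NAND (((x1 NAND x5) NAND (x1 NAND x5)) NAND ((x1 NAND x5) NAND (x1 NAND x5))))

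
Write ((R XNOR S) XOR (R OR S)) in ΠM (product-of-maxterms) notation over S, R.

ΠM(3) = (NOT S OR NOT R)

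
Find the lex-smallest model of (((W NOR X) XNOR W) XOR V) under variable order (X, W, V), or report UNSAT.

X=0, W=0, V=1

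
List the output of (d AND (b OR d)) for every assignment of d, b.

d | b | Output
--------------
0 | 0 | 0
0 | 1 | 0
1 | 0 | 1
1 | 1 | 1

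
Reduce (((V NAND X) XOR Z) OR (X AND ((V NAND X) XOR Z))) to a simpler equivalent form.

By absorption (E OR (E AND v) = E):
= ((V NAND X) XOR Z)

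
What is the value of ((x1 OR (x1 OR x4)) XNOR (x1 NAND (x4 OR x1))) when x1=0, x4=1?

Substituting: ((0 OR (0 OR 1)) XNOR (0 NAND (1 OR 0)))
= 1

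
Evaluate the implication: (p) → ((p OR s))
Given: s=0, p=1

Antecedent (p) = 1; consequent ((p OR s)) = 1.
1 → 1 = 1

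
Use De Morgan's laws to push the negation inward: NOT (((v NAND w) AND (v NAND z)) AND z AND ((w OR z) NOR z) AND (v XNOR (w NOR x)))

NOT ((v NAND w) AND (v NAND z)) OR NOT z OR NOT ((w OR z) NOR z) OR NOT (v XNOR (w NOR x))
De Morgan's: NOT(AND of terms) = OR of negations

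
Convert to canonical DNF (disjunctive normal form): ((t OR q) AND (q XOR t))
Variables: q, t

(NOT q AND t) OR (q AND NOT t)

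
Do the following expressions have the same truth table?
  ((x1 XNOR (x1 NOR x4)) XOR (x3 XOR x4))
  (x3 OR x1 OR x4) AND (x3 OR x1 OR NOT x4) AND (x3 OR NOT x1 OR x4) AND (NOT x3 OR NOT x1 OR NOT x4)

Yes, they are equivalent — the two output columns agree on all 8 assignments:
x3 | x1 | x4 | Expression 1 | Expression 2
------------------------------------------
0 | 0 | 0 | 0 | 0
0 | 0 | 1 | 0 | 0
0 | 1 | 0 | 0 | 0
0 | 1 | 1 | 1 | 1
1 | 0 | 0 | 1 | 1
1 | 0 | 1 | 1 | 1
1 | 1 | 0 | 1 | 1
1 | 1 | 1 | 0 | 0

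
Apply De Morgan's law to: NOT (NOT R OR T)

R AND NOT T
De Morgan's: NOT(OR of terms) = AND of negations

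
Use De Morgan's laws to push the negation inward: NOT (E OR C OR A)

NOT E AND NOT C AND NOT A
De Morgan's: NOT(OR of terms) = AND of negations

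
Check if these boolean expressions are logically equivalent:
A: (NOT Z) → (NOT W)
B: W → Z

Yes, Contrapositive is always equivalent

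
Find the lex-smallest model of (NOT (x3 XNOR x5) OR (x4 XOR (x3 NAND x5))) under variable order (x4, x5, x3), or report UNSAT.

x4=0, x5=0, x3=0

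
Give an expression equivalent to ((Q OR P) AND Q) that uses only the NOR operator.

((((Q NOR P) NOR (Q NOR P)) NOR ((Q NOR P) NOR (Q NOR P))) NOR (Q NOR Q))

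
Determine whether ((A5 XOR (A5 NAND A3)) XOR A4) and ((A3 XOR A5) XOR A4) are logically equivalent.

No. Counterexample: with A5=0, A4=0, A3=0, Expression 1 = 1 but Expression 2 = 0.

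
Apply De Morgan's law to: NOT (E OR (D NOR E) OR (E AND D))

NOT E AND NOT (D NOR E) AND NOT (E AND D)
De Morgan's: NOT(OR of terms) = AND of negations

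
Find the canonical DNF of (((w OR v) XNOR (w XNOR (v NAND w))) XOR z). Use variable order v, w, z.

(NOT v AND NOT w AND NOT z) OR (NOT v AND w AND NOT z) OR (v AND NOT w AND z) OR (v AND w AND z)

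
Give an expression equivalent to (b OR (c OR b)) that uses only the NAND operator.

((b NAND b) NAND (((c NAND c) NAND (b NAND b)) NAND ((c NAND c) NAND (b NAND b))))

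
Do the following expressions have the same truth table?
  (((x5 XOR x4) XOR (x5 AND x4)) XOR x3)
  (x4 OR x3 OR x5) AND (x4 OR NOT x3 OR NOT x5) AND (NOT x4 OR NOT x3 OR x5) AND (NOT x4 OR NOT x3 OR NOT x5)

Yes, they are equivalent — the two output columns agree on all 8 assignments:
x4 | x3 | x5 | Expression 1 | Expression 2
------------------------------------------
0 | 0 | 0 | 0 | 0
0 | 0 | 1 | 1 | 1
0 | 1 | 0 | 1 | 1
0 | 1 | 1 | 0 | 0
1 | 0 | 0 | 1 | 1
1 | 0 | 1 | 1 | 1
1 | 1 | 0 | 0 | 0
1 | 1 | 1 | 0 | 0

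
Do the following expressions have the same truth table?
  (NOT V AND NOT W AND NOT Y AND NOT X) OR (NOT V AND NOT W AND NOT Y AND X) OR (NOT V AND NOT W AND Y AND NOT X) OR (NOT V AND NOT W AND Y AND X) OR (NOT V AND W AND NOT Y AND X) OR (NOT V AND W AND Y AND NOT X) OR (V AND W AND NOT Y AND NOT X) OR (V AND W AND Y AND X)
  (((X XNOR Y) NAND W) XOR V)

Yes, they are equivalent — the two output columns agree on all 16 assignments:
V | W | Y | X | Expression 1 | Expression 2
-------------------------------------------
0 | 0 | 0 | 0 | 1 | 1
0 | 0 | 0 | 1 | 1 | 1
0 | 0 | 1 | 0 | 1 | 1
0 | 0 | 1 | 1 | 1 | 1
0 | 1 | 0 | 0 | 0 | 0
0 | 1 | 0 | 1 | 1 | 1
0 | 1 | 1 | 0 | 1 | 1
0 | 1 | 1 | 1 | 0 | 0
1 | 0 | 0 | 0 | 0 | 0
1 | 0 | 0 | 1 | 0 | 0
1 | 0 | 1 | 0 | 0 | 0
1 | 0 | 1 | 1 | 0 | 0
1 | 1 | 0 | 0 | 1 | 1
1 | 1 | 0 | 1 | 0 | 0
1 | 1 | 1 | 0 | 0 | 0
1 | 1 | 1 | 1 | 1 | 1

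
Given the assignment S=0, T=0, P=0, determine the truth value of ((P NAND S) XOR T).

Substituting: ((0 NAND 0) XOR 0)
= 1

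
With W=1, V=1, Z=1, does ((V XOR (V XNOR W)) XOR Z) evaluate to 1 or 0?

Substituting: ((1 XOR (1 XNOR 1)) XOR 1)
= 1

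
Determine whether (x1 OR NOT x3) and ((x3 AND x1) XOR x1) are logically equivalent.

No. Counterexample: with x1=0, x3=0, Expression 1 = 1 but Expression 2 = 0.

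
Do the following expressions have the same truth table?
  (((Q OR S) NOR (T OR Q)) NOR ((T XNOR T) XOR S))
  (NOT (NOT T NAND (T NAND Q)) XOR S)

No. Counterexample: with Q=0, S=0, T=0, Expression 1 = 0 but Expression 2 = 1.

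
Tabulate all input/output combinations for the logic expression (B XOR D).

D | B | Output
--------------
0 | 0 | 0
0 | 1 | 1
1 | 0 | 1
1 | 1 | 0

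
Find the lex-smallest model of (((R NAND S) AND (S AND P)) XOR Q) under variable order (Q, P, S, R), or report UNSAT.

Q=0, P=1, S=1, R=0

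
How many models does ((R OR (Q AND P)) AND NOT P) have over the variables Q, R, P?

Satisfying assignments: (0,1,0), (1,1,0)
Count: 2 out of 8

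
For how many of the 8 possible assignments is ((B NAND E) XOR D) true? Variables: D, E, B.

Satisfying assignments: (0,0,0), (0,0,1), (0,1,0), (1,1,1)
Count: 4 out of 8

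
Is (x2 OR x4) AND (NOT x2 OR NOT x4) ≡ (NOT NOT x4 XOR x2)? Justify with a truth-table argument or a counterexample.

Yes, they are equivalent — the two output columns agree on all 4 assignments:
x2 | x4 | Expression 1 | Expression 2
-------------------------------------
0 | 0 | 0 | 0
0 | 1 | 1 | 1
1 | 0 | 1 | 1
1 | 1 | 0 | 0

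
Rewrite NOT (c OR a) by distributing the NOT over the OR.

NOT c AND NOT a
De Morgan's: NOT(OR of terms) = AND of negations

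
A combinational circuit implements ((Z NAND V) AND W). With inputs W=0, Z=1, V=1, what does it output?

Substituting: ((1 NAND 1) AND 0)
= 0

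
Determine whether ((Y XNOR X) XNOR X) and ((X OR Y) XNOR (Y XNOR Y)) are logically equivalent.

No. Counterexample: with X=1, Y=0, Expression 1 = 0 but Expression 2 = 1.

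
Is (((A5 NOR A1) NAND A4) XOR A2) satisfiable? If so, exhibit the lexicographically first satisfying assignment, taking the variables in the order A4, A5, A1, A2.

A4=0, A5=0, A1=0, A2=0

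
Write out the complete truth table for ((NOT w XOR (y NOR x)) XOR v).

x | w | y | v | Output
----------------------
0 | 0 | 0 | 0 | 0
0 | 0 | 0 | 1 | 1
0 | 0 | 1 | 0 | 1
0 | 0 | 1 | 1 | 0
0 | 1 | 0 | 0 | 1
0 | 1 | 0 | 1 | 0
0 | 1 | 1 | 0 | 0
0 | 1 | 1 | 1 | 1
1 | 0 | 0 | 0 | 1
1 | 0 | 0 | 1 | 0
1 | 0 | 1 | 0 | 1
1 | 0 | 1 | 1 | 0
1 | 1 | 0 | 0 | 0
1 | 1 | 0 | 1 | 1
1 | 1 | 1 | 0 | 0
1 | 1 | 1 | 1 | 1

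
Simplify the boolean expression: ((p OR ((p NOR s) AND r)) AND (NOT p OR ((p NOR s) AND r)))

By distribution ((E OR v) AND (E OR NOT v) = E):
= ((p NOR s) AND r)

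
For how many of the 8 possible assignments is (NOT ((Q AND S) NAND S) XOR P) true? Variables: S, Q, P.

Satisfying assignments: (0,0,1), (0,1,1), (1,0,1), (1,1,0)
Count: 4 out of 8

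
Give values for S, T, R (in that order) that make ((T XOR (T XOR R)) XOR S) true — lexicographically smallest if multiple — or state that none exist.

S=0, T=0, R=1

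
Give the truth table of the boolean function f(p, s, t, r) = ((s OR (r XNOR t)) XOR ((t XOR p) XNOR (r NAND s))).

p | s | t | r | Output
----------------------
0 | 0 | 0 | 0 | 1
0 | 0 | 0 | 1 | 0
0 | 0 | 1 | 0 | 1
0 | 0 | 1 | 1 | 0
0 | 1 | 0 | 0 | 1
0 | 1 | 0 | 1 | 0
0 | 1 | 1 | 0 | 0
0 | 1 | 1 | 1 | 1
1 | 0 | 0 | 0 | 0
1 | 0 | 0 | 1 | 1
1 | 0 | 1 | 0 | 0
1 | 0 | 1 | 1 | 1
1 | 1 | 0 | 0 | 0
1 | 1 | 0 | 1 | 1
1 | 1 | 1 | 0 | 1
1 | 1 | 1 | 1 | 0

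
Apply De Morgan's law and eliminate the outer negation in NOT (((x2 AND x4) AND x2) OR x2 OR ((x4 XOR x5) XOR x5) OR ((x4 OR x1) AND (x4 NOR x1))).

NOT ((x2 AND x4) AND x2) AND NOT x2 AND NOT ((x4 XOR x5) XOR x5) AND NOT ((x4 OR x1) AND (x4 NOR x1))
De Morgan's: NOT(OR of terms) = AND of negations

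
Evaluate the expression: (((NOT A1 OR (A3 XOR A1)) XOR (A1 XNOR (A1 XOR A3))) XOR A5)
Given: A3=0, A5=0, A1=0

Substituting: (((NOT 0 OR (0 XOR 0)) XOR (0 XNOR (0 XOR 0))) XOR 0)
= 0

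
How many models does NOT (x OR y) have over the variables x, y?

Satisfying assignments: (0,0)
Count: 1 out of 4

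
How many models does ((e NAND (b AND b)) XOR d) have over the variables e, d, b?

Satisfying assignments: (0,0,0), (0,0,1), (1,0,0), (1,1,1)
Count: 4 out of 8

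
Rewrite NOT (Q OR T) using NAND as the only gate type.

(((Q NAND Q) NAND (T NAND T)) NAND ((Q NAND Q) NAND (T NAND T)))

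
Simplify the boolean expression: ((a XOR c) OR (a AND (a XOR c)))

By absorption (E OR (E AND v) = E):
= (a XOR c)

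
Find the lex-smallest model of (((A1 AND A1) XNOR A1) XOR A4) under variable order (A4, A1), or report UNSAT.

A4=0, A1=0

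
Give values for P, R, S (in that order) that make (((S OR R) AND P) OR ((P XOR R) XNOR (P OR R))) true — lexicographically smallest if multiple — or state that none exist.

P=0, R=0, S=0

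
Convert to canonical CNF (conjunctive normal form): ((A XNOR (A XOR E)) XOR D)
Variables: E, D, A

(E OR NOT D OR A) AND (E OR NOT D OR NOT A) AND (NOT E OR D OR A) AND (NOT E OR D OR NOT A)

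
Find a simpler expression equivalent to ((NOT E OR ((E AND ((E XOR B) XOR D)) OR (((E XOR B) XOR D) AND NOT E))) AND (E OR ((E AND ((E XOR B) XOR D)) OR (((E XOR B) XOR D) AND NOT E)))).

By distribution ((E OR v) AND (E OR NOT v) = E) then distribution ((E AND v) OR (E AND NOT v) = E):
= ((E XOR B) XOR D)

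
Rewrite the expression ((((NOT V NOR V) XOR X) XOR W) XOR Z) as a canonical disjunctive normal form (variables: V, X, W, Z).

(NOT V AND NOT X AND NOT W AND Z) OR (NOT V AND NOT X AND W AND NOT Z) OR (NOT V AND X AND NOT W AND NOT Z) OR (NOT V AND X AND W AND Z) OR (V AND NOT X AND NOT W AND Z) OR (V AND NOT X AND W AND NOT Z) OR (V AND X AND NOT W AND NOT Z) OR (V AND X AND W AND Z)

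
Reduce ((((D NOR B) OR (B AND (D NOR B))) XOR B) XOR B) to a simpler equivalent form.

By XOR self-cancellation ((E XOR v) XOR v = E) then absorption (E OR (E AND v) = E):
= (D NOR B)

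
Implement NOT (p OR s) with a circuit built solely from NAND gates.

(((p NAND p) NAND (s NAND s)) NAND ((p NAND p) NAND (s NAND s)))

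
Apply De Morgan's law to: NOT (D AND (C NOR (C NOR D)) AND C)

NOT D OR NOT (C NOR (C NOR D)) OR NOT C
De Morgan's: NOT(AND of terms) = OR of negations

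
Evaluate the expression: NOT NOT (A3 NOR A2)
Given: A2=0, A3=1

Substituting: NOT NOT (1 NOR 0)
= 0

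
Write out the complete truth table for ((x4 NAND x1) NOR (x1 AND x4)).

x1 | x4 | Output
----------------
0 | 0 | 0
0 | 1 | 0
1 | 0 | 0
1 | 1 | 0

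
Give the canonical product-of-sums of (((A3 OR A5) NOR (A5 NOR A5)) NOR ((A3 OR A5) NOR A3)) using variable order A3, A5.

ΠM(0) = (A3 OR A5)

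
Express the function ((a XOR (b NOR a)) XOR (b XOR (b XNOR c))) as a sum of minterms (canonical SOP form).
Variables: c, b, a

Σm(2, 4, 5, 7) = (NOT c AND b AND NOT a) OR (c AND NOT b AND NOT a) OR (c AND NOT b AND a) OR (c AND b AND a)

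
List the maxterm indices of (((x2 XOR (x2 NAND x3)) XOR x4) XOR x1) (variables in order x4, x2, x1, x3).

ΠM(2, 3, 4, 7, 8, 9, 13, 14) = (x4 OR x2 OR NOT x1 OR x3) AND (x4 OR x2 OR NOT x1 OR NOT x3) AND (x4 OR NOT x2 OR x1 OR x3) AND (x4 OR NOT x2 OR NOT x1 OR NOT x3) AND (NOT x4 OR x2 OR x1 OR x3) AND (NOT x4 OR x2 OR x1 OR NOT x3) AND (NOT x4 OR NOT x2 OR x1 OR NOT x3) AND (NOT x4 OR NOT x2 OR NOT x1 OR x3)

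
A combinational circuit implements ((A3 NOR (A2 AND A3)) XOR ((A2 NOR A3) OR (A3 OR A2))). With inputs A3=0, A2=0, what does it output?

Substituting: ((0 NOR (0 AND 0)) XOR ((0 NOR 0) OR (0 OR 0)))
= 0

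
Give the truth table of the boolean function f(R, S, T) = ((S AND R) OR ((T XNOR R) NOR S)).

R | S | T | Output
------------------
0 | 0 | 0 | 0
0 | 0 | 1 | 1
0 | 1 | 0 | 0
0 | 1 | 1 | 0
1 | 0 | 0 | 1
1 | 0 | 1 | 0
1 | 1 | 0 | 1
1 | 1 | 1 | 1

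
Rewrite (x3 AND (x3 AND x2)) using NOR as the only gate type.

((x3 NOR x3) NOR (((x3 NOR x3) NOR (x2 NOR x2)) NOR ((x3 NOR x3) NOR (x2 NOR x2))))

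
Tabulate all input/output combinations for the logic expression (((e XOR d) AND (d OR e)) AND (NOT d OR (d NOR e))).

d | e | Output
--------------
0 | 0 | 0
0 | 1 | 1
1 | 0 | 0
1 | 1 | 0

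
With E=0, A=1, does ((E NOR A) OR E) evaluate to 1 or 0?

Substituting: ((0 NOR 1) OR 0)
= 0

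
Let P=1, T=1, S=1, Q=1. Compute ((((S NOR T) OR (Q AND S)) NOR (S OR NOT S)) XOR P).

Substituting: ((((1 NOR 1) OR (1 AND 1)) NOR (1 OR NOT 1)) XOR 1)
= 1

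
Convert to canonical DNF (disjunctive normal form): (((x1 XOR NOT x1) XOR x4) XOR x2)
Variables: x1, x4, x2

(NOT x1 AND NOT x4 AND NOT x2) OR (NOT x1 AND x4 AND x2) OR (x1 AND NOT x4 AND NOT x2) OR (x1 AND x4 AND x2)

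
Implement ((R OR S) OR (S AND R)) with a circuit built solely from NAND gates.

((((R NAND R) NAND (S NAND S)) NAND ((R NAND R) NAND (S NAND S))) NAND (((S NAND R) NAND (S NAND R)) NAND ((S NAND R) NAND (S NAND R))))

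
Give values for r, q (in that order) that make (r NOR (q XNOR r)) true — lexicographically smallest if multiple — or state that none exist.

r=0, q=1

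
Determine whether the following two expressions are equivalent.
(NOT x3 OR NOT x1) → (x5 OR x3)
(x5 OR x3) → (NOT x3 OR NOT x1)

No, Converse is not equivalent to original (counterexample: x3=0, x1=0, x5=0)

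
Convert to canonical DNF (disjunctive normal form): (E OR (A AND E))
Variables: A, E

(NOT A AND E) OR (A AND E)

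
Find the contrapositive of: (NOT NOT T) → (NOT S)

Contrapositive: S → NOT T
Note: A statement and its contrapositive are logically equivalent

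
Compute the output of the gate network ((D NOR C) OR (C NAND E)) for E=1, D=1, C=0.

Substituting: ((1 NOR 0) OR (0 NAND 1))
= 1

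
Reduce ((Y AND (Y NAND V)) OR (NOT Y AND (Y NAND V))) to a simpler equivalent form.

By distribution ((E AND v) OR (E AND NOT v) = E):
= (Y NAND V)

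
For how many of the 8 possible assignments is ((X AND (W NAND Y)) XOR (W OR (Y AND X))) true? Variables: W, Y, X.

Satisfying assignments: (0,0,1), (1,0,0), (1,1,0), (1,1,1)
Count: 4 out of 8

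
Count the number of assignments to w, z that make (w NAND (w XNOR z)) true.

Satisfying assignments: (0,0), (0,1), (1,0)
Count: 3 out of 4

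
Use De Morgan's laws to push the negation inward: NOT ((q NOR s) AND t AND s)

NOT (q NOR s) OR NOT t OR NOT s
De Morgan's: NOT(AND of terms) = OR of negations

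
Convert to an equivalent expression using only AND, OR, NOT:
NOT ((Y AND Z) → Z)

(Y AND Z) AND NOT Z
(Negated implication: NOT(A → B) = A AND NOT B)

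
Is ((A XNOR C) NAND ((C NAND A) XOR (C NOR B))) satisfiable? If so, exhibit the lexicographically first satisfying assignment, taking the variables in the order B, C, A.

B=0, C=0, A=0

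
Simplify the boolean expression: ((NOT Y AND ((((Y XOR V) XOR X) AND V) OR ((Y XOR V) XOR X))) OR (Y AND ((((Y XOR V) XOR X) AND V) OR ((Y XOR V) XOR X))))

By distribution ((E AND v) OR (E AND NOT v) = E) then absorption (E OR (E AND v) = E):
= ((Y XOR V) XOR X)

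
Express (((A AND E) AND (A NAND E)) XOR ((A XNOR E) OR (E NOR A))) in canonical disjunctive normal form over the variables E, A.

(NOT E AND NOT A) OR (E AND A)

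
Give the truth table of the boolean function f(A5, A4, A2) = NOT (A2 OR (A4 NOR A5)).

A5 | A4 | A2 | Output
---------------------
0 | 0 | 0 | 0
0 | 0 | 1 | 0
0 | 1 | 0 | 1
0 | 1 | 1 | 0
1 | 0 | 0 | 1
1 | 0 | 1 | 0
1 | 1 | 0 | 1
1 | 1 | 1 | 0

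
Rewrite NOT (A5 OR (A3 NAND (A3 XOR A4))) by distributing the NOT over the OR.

NOT A5 AND NOT (A3 NAND (A3 XOR A4))
De Morgan's: NOT(OR of terms) = AND of negations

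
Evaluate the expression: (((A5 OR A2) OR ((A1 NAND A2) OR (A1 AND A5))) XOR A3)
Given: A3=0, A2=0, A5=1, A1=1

Substituting: (((1 OR 0) OR ((1 NAND 0) OR (1 AND 1))) XOR 0)
= 1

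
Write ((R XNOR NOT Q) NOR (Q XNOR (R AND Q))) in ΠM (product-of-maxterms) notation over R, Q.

ΠM(0, 1, 2, 3) = (R OR Q) AND (R OR NOT Q) AND (NOT R OR Q) AND (NOT R OR NOT Q)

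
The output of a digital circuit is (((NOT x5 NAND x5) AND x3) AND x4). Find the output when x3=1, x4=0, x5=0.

Substituting: (((NOT 0 NAND 0) AND 1) AND 0)
= 0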